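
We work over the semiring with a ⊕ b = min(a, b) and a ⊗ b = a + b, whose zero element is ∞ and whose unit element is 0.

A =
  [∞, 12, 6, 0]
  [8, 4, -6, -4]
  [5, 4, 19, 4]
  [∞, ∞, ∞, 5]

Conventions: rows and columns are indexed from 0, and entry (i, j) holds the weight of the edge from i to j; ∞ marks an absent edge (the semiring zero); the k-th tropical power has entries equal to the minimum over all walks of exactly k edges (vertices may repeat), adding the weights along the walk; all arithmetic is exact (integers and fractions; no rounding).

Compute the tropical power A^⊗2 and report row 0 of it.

A^⊗2:
  [11, 10, 6, 5]
  [-1, -2, -2, -2]
  [12, 8, -2, 0]
  [∞, ∞, ∞, 10]
Answer: row 0 of A^⊗2 = [11, 10, 6, 5]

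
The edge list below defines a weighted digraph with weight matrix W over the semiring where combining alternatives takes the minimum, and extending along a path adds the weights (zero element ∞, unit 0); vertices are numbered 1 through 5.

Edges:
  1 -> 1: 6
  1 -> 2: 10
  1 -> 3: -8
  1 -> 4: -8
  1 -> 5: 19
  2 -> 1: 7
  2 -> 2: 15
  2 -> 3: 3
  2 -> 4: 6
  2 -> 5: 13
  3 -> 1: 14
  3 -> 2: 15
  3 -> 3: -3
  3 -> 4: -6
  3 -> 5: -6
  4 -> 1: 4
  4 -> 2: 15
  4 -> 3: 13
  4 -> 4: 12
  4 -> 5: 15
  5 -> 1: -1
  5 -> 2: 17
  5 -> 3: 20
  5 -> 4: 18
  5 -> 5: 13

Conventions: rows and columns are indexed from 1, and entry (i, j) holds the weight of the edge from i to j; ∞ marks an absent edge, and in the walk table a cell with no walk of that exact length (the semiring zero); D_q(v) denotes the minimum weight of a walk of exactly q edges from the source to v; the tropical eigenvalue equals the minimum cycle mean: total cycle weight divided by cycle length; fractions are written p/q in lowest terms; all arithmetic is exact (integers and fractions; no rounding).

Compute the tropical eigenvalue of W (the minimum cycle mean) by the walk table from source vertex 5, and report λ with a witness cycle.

q=0: [∞, ∞, ∞, ∞, 0]
q=1: [-1, 17, 20, 18, 13]
q=2: [5, 9, -9, -9, 14]
q=3: [-5, 6, -12, -15, -15]
q=4: [-16, 0, -15, -18, -18]
q=5: [-19, -6, -24, -24, -21]
Optimal cycle mean attained by: cycle 1->3->5->1, total (-8) + (-6) + (-1), length 3.
Answer: λ = -5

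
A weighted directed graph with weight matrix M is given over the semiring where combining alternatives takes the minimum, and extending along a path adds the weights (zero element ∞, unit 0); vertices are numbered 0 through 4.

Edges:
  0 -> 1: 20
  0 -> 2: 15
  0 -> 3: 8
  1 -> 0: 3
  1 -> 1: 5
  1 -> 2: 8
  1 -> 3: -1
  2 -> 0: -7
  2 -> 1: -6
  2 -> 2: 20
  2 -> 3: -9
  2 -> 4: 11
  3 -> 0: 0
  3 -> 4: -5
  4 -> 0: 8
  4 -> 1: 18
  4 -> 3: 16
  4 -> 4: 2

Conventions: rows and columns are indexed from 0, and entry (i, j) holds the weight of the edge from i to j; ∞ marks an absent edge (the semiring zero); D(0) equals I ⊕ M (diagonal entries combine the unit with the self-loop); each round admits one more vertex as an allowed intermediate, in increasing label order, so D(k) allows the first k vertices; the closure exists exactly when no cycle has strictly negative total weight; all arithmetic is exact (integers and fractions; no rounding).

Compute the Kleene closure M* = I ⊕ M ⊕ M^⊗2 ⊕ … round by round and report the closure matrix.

D(0):
  [0, 20, 15, 8, ∞]
  [3, 0, 8, -1, ∞]
  [-7, -6, 0, -9, 11]
  [0, ∞, ∞, 0, -5]
  [8, 18, ∞, 16, 0]
D(1):
  [0, 20, 15, 8, ∞]
  [3, 0, 8, -1, ∞]
  [-7, -6, 0, -9, 11]
  [0, 20, 15, 0, -5]
  [8, 18, 23, 16, 0]
D(2):
  [0, 20, 15, 8, ∞]
  [3, 0, 8, -1, ∞]
  [-7, -6, 0, -9, 11]
  [0, 20, 15, 0, -5]
  [8, 18, 23, 16, 0]
D(3):
  [0, 9, 15, 6, 26]
  [1, 0, 8, -1, 19]
  [-7, -6, 0, -9, 11]
  [0, 9, 15, 0, -5]
  [8, 17, 23, 14, 0]
D(4):
  [0, 9, 15, 6, 1]
  [-1, 0, 8, -1, -6]
  [-9, -6, 0, -9, -14]
  [0, 9, 15, 0, -5]
  [8, 17, 23, 14, 0]
D(5):
  [0, 9, 15, 6, 1]
  [-1, 0, 8, -1, -6]
  [-9, -6, 0, -9, -14]
  [0, 9, 15, 0, -5]
  [8, 17, 23, 14, 0]
Answer: M* = [[0, 9, 15, 6, 1], [-1, 0, 8, -1, -6], [-9, -6, 0, -9, -14], [0, 9, 15, 0, -5], [8, 17, 23, 14, 0]]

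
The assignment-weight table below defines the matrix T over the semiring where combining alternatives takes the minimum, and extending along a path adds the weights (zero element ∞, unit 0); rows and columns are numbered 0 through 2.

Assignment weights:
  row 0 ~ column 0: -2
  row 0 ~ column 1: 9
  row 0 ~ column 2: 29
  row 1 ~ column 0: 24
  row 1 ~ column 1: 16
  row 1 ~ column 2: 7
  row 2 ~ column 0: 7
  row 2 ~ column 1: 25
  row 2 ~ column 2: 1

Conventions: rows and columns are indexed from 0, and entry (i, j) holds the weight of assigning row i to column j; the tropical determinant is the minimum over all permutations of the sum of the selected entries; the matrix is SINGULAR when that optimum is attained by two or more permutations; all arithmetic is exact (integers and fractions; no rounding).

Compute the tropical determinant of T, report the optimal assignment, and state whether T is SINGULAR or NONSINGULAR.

σ = (0, 1, 2): (-2) + 16 + 1 = 15
σ = (0, 2, 1): (-2) + 7 + 25 = 30
σ = (1, 0, 2): 9 + 24 + 1 = 34
σ = (1, 2, 0): 9 + 7 + 7 = 23
σ = (2, 0, 1): 29 + 24 + 25 = 78
σ = (2, 1, 0): 29 + 16 + 7 = 52
Optimal value attained by: σ = (0, 1, 2).
Answer: det⊕(T) = 15; verdict: NONSINGULAR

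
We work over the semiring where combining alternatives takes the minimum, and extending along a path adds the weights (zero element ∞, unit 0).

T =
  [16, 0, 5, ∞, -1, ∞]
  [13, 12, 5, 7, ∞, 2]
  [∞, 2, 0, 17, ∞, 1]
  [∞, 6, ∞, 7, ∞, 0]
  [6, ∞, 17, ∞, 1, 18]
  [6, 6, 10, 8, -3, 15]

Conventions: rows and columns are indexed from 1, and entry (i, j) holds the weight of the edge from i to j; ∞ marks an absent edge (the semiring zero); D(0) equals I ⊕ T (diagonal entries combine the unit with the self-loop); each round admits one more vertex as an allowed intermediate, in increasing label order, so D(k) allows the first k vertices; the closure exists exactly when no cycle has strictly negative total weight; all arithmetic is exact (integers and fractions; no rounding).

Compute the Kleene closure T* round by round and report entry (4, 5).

D(0):
  [0, 0, 5, ∞, -1, ∞]
  [13, 0, 5, 7, ∞, 2]
  [∞, 2, 0, 17, ∞, 1]
  [∞, 6, ∞, 0, ∞, 0]
  [6, ∞, 17, ∞, 0, 18]
  [6, 6, 10, 8, -3, 0]
D(1):
  [0, 0, 5, ∞, -1, ∞]
  [13, 0, 5, 7, 12, 2]
  [∞, 2, 0, 17, ∞, 1]
  [∞, 6, ∞, 0, ∞, 0]
  [6, 6, 11, ∞, 0, 18]
  [6, 6, 10, 8, -3, 0]
D(2):
  [0, 0, 5, 7, -1, 2]
  [13, 0, 5, 7, 12, 2]
  [15, 2, 0, 9, 14, 1]
  [19, 6, 11, 0, 18, 0]
  [6, 6, 11, 13, 0, 8]
  [6, 6, 10, 8, -3, 0]
D(3):
  [0, 0, 5, 7, -1, 2]
  [13, 0, 5, 7, 12, 2]
  [15, 2, 0, 9, 14, 1]
  [19, 6, 11, 0, 18, 0]
  [6, 6, 11, 13, 0, 8]
  [6, 6, 10, 8, -3, 0]
D(4):
  [0, 0, 5, 7, -1, 2]
  [13, 0, 5, 7, 12, 2]
  [15, 2, 0, 9, 14, 1]
  [19, 6, 11, 0, 18, 0]
  [6, 6, 11, 13, 0, 8]
  [6, 6, 10, 8, -3, 0]
D(5):
  [0, 0, 5, 7, -1, 2]
  [13, 0, 5, 7, 12, 2]
  [15, 2, 0, 9, 14, 1]
  [19, 6, 11, 0, 18, 0]
  [6, 6, 11, 13, 0, 8]
  [3, 3, 8, 8, -3, 0]
D(6):
  [0, 0, 5, 7, -1, 2]
  [5, 0, 5, 7, -1, 2]
  [4, 2, 0, 9, -2, 1]
  [3, 3, 8, 0, -3, 0]
  [6, 6, 11, 13, 0, 8]
  [3, 3, 8, 8, -3, 0]
Answer: T*[4][5] = -3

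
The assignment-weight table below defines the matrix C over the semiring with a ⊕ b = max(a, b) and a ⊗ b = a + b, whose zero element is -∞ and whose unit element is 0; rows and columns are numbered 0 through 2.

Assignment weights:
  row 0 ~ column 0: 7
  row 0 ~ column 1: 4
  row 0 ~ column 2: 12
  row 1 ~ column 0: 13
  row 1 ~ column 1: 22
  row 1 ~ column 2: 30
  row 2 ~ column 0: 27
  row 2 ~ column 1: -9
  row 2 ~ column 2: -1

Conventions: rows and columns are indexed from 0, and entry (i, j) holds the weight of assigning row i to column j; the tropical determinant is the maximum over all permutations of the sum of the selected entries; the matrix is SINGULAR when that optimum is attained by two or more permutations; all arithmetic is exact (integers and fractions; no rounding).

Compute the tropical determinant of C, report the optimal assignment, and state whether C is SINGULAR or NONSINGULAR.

σ = (0, 1, 2): 7 + 22 + (-1) = 28
σ = (0, 2, 1): 7 + 30 + (-9) = 28
σ = (1, 0, 2): 4 + 13 + (-1) = 16
σ = (1, 2, 0): 4 + 30 + 27 = 61
σ = (2, 0, 1): 12 + 13 + (-9) = 16
σ = (2, 1, 0): 12 + 22 + 27 = 61
Optimal value attained by: σ = (1, 2, 0).
Answer: det⊕(C) = 61; verdict: SINGULAR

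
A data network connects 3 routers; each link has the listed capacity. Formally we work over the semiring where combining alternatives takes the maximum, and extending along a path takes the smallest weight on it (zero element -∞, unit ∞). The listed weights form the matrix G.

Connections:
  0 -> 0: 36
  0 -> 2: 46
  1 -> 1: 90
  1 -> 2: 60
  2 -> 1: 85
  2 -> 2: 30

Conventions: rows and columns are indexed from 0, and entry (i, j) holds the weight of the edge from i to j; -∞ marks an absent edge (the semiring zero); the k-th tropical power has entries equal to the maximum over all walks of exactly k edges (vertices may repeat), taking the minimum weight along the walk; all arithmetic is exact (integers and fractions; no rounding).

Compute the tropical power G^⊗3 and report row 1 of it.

G^⊗2:
  [36, 46, 36]
  [-∞, 90, 60]
  [-∞, 85, 60]
G^⊗3:
  [36, 46, 46]
  [-∞, 90, 60]
  [-∞, 85, 60]
Answer: row 1 of G^⊗3 = [-∞, 90, 60]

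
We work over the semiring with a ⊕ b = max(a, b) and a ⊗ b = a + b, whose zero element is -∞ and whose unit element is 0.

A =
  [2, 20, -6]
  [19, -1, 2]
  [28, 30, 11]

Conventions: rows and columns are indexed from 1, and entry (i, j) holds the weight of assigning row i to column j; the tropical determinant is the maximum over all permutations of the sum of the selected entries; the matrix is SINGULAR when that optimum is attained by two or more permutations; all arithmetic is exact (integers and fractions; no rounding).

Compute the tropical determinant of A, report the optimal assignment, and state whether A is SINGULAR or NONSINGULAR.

σ = (1, 2, 3): 2 + (-1) + 11 = 12
σ = (1, 3, 2): 2 + 2 + 30 = 34
σ = (2, 1, 3): 20 + 19 + 11 = 50
σ = (2, 3, 1): 20 + 2 + 28 = 50
σ = (3, 1, 2): (-6) + 19 + 30 = 43
σ = (3, 2, 1): (-6) + (-1) + 28 = 21
Optimal value attained by: σ = (2, 1, 3).
Answer: det⊕(A) = 50; verdict: SINGULAR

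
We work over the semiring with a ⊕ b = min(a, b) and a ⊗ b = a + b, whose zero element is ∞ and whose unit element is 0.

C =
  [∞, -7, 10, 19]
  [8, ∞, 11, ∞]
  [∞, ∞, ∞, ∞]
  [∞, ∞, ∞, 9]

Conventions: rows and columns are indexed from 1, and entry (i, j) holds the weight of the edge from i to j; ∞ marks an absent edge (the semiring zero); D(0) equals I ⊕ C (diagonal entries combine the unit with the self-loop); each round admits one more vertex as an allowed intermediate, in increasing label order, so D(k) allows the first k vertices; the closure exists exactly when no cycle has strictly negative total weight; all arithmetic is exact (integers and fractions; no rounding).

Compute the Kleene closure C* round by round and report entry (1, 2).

D(0):
  [0, -7, 10, 19]
  [8, 0, 11, ∞]
  [∞, ∞, 0, ∞]
  [∞, ∞, ∞, 0]
D(1):
  [0, -7, 10, 19]
  [8, 0, 11, 27]
  [∞, ∞, 0, ∞]
  [∞, ∞, ∞, 0]
D(2):
  [0, -7, 4, 19]
  [8, 0, 11, 27]
  [∞, ∞, 0, ∞]
  [∞, ∞, ∞, 0]
D(3):
  [0, -7, 4, 19]
  [8, 0, 11, 27]
  [∞, ∞, 0, ∞]
  [∞, ∞, ∞, 0]
D(4):
  [0, -7, 4, 19]
  [8, 0, 11, 27]
  [∞, ∞, 0, ∞]
  [∞, ∞, ∞, 0]
Answer: C*[1][2] = -7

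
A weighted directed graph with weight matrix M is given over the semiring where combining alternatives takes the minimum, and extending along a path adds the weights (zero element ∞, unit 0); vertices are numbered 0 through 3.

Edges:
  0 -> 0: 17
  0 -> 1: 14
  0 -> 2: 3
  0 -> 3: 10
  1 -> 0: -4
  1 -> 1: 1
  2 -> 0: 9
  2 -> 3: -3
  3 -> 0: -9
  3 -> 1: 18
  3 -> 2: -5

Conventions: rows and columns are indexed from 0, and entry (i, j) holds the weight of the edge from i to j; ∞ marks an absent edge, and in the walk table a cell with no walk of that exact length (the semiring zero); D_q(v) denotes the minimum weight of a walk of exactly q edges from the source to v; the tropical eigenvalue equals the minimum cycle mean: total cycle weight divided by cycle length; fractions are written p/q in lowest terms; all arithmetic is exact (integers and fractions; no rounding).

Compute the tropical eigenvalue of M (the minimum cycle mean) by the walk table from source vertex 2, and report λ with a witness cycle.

q=0: [∞, ∞, 0, ∞]
q=1: [9, ∞, ∞, -3]
q=2: [-12, 15, -8, 19]
q=3: [1, 2, -9, -11]
q=4: [-20, 3, -16, -12]
Optimal cycle mean attained by: cycle 2->3->2, total (-3) + (-5), length 2.
Answer: λ = -4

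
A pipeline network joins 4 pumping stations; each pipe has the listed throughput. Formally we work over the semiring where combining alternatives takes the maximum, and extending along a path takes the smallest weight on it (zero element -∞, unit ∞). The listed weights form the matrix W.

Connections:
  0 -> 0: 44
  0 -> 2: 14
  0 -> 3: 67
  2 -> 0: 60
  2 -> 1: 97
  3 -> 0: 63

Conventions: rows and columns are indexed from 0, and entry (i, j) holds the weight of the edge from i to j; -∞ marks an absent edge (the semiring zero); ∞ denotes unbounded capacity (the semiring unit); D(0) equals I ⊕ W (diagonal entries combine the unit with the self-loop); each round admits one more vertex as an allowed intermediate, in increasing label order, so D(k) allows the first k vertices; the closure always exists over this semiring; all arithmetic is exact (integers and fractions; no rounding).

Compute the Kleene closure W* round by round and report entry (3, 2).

D(0):
  [∞, -∞, 14, 67]
  [-∞, ∞, -∞, -∞]
  [60, 97, ∞, -∞]
  [63, -∞, -∞, ∞]
D(1):
  [∞, -∞, 14, 67]
  [-∞, ∞, -∞, -∞]
  [60, 97, ∞, 60]
  [63, -∞, 14, ∞]
D(2):
  [∞, -∞, 14, 67]
  [-∞, ∞, -∞, -∞]
  [60, 97, ∞, 60]
  [63, -∞, 14, ∞]
D(3):
  [∞, 14, 14, 67]
  [-∞, ∞, -∞, -∞]
  [60, 97, ∞, 60]
  [63, 14, 14, ∞]
D(4):
  [∞, 14, 14, 67]
  [-∞, ∞, -∞, -∞]
  [60, 97, ∞, 60]
  [63, 14, 14, ∞]
Answer: W*[3][2] = 14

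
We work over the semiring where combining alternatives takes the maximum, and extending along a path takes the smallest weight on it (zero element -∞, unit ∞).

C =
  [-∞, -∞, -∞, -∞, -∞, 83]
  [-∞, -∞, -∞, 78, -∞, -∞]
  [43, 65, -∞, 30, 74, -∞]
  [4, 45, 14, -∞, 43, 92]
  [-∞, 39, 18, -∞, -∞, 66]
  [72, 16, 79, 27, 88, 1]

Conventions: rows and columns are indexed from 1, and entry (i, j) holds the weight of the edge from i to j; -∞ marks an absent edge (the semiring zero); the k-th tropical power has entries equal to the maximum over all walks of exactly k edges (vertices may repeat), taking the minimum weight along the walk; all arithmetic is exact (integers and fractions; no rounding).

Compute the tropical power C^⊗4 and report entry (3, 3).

C^⊗2:
  [72, 16, 79, 27, 83, 1]
  [4, 45, 14, -∞, 43, 78]
  [4, 39, 18, 65, 30, 66]
  [72, 39, 79, 45, 88, 43]
  [66, 18, 66, 39, 66, 1]
  [43, 65, 18, 30, 74, 72]
C^⊗3:
  [43, 65, 18, 30, 74, 72]
  [72, 39, 78, 45, 78, 43]
  [66, 45, 66, 39, 66, 65]
  [43, 65, 43, 39, 74, 72]
  [43, 65, 18, 30, 66, 66]
  [72, 39, 72, 65, 72, 66]
C^⊗4:
  [72, 39, 72, 65, 72, 66]
  [43, 65, 43, 39, 74, 72]
  [65, 65, 65, 45, 66, 66]
  [72, 43, 72, 65, 72, 66]
  [66, 39, 66, 65, 66, 66]
  [66, 65, 66, 39, 72, 72]
Key observation: the optimum is the walk 3->2->4->6->3, with weight 65 min 78 min 92 min 79 = 65.
Optimal value attained by: walk 3->2->4->6->3.
Answer: (C^⊗4)[3][3] = 65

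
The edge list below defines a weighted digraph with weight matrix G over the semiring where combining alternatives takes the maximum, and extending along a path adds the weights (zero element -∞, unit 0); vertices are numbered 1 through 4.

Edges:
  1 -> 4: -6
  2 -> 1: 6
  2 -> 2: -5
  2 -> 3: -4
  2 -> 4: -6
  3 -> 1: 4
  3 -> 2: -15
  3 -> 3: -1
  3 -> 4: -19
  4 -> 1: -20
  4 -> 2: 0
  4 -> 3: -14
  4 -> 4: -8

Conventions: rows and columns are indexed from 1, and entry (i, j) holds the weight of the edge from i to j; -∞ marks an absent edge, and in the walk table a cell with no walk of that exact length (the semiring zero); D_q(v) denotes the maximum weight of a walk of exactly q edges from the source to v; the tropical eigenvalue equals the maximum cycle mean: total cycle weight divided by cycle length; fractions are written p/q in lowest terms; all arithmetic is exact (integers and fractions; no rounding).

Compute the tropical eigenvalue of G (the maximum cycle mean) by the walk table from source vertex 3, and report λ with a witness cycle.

q=0: [-∞, -∞, 0, -∞]
q=1: [4, -15, -1, -19]
q=2: [3, -16, -2, -2]
q=3: [2, -2, -3, -3]
q=4: [4, -3, -4, -4]
Optimal cycle mean attained by: cycle 1->4->2->1, total (-6) + 0 + 6, length 3.
Answer: λ = 0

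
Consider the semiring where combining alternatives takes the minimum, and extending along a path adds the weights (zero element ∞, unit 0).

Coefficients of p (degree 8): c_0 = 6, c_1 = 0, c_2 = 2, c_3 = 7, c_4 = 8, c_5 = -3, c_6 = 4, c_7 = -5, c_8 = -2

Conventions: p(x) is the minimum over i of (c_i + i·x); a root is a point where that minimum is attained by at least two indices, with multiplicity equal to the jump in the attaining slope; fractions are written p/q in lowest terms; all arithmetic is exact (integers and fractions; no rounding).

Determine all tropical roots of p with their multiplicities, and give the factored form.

hull edge (i=0, c=6) to (i=1, c=0): slope -6, span 1
hull edge (i=1, c=0) to (i=7, c=-5): slope -5/6, span 6
hull edge (i=7, c=-5) to (i=8, c=-2): slope 3, span 1
Factored form: p(x) = -2 ⊗ (x ⊕ (-3)) ⊗ (x ⊕ 5/6) ⊗ (x ⊕ 5/6) ⊗ (x ⊕ 5/6) ⊗ (x ⊕ 5/6) ⊗ (x ⊕ 5/6) ⊗ (x ⊕ 5/6) ⊗ (x ⊕ 6)
Answer: roots = -3 (mult 1), 5/6 (mult 6), 6 (mult 1)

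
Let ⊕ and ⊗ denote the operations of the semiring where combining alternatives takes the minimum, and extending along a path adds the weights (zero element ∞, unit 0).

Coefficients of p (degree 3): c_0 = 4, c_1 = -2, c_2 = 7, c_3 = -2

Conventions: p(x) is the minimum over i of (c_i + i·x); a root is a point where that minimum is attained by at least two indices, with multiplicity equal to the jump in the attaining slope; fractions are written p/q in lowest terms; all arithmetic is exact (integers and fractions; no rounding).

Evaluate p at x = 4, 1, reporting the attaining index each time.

p(4) = min(4+0·4=4, -2+1·4=2, 7+2·4=15, -2+3·4=10) = 2 (attained by i=1)
p(1) = min(4+0·1=4, -2+1·1=-1, 7+2·1=9, -2+3·1=1) = -1 (attained by i=1)
Answer: p(4) = 2; p(1) = -1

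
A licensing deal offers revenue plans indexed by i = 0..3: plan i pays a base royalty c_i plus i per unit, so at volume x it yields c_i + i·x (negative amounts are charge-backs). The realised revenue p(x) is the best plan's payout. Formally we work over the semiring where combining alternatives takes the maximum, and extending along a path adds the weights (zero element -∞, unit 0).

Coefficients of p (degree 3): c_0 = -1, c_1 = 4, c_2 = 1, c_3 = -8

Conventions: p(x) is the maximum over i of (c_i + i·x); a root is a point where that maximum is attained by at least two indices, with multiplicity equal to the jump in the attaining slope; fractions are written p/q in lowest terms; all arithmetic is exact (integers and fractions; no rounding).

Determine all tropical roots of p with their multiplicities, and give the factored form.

hull edge (i=0, c=-1) to (i=1, c=4): slope 5, span 1
hull edge (i=1, c=4) to (i=2, c=1): slope -3, span 1
hull edge (i=2, c=1) to (i=3, c=-8): slope -9, span 1
Factored form: p(x) = -8 ⊗ (x ⊕ (-5)) ⊗ (x ⊕ 3) ⊗ (x ⊕ 9)
Answer: roots = -5 (mult 1), 3 (mult 1), 9 (mult 1)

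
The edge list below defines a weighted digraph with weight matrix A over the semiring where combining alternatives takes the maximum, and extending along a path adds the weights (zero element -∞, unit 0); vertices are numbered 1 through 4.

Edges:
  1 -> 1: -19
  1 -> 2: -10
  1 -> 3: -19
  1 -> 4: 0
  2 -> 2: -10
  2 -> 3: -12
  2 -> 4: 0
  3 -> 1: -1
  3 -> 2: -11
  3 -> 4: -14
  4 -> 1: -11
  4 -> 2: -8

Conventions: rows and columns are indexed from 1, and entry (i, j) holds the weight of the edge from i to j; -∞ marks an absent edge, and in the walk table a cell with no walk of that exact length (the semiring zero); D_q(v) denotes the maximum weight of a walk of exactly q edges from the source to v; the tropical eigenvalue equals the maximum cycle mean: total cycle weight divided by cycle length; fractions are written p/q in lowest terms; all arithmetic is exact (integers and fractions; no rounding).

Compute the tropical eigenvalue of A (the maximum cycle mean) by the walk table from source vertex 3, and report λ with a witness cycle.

q=0: [-∞, -∞, 0, -∞]
q=1: [-1, -11, -∞, -14]
q=2: [-20, -11, -20, -1]
q=3: [-12, -9, -23, -11]
q=4: [-22, -19, -21, -9]
Optimal cycle mean attained by: cycle 2->4->2, total 0 + (-8), length 2.
Answer: λ = -4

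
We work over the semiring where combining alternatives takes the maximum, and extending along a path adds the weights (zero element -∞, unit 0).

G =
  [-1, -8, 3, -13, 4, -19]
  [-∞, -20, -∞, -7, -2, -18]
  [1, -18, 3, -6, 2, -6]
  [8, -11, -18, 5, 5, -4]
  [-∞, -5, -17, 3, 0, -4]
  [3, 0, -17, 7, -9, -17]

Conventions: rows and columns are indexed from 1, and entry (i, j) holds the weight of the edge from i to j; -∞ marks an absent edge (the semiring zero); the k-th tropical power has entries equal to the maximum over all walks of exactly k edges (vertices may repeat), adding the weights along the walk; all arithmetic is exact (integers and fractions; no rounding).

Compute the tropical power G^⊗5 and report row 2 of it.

G^⊗2:
  [4, -1, 6, 7, 5, 0]
  [1, -7, -19, 1, -2, -6]
  [4, -3, 6, 5, 5, -2]
  [13, 0, 11, 10, 12, 1]
  [11, -4, -14, 8, 8, -1]
  [15, -4, 6, 12, 12, 3]
G^⊗3:
  [15, 0, 9, 12, 12, 3]
  [9, -6, 4, 6, 6, -3]
  [13, 0, 9, 10, 10, 1]
  [18, 7, 16, 15, 17, 8]
  [16, 3, 14, 13, 15, 4]
  [20, 7, 18, 17, 19, 8]
G^⊗4:
  [20, 7, 18, 17, 19, 8]
  [14, 1, 12, 11, 13, 2]
  [18, 5, 16, 15, 17, 6]
  [23, 12, 21, 20, 22, 13]
  [21, 10, 19, 18, 20, 11]
  [25, 14, 23, 22, 24, 15]
G^⊗5:
  [25, 14, 23, 22, 24, 15]
  [19, 8, 17, 16, 18, 9]
  [23, 12, 21, 20, 22, 13]
  [28, 17, 26, 25, 27, 18]
  [26, 15, 24, 23, 25, 16]
  [30, 19, 28, 27, 29, 20]
Answer: row 2 of G^⊗5 = [19, 8, 17, 16, 18, 9]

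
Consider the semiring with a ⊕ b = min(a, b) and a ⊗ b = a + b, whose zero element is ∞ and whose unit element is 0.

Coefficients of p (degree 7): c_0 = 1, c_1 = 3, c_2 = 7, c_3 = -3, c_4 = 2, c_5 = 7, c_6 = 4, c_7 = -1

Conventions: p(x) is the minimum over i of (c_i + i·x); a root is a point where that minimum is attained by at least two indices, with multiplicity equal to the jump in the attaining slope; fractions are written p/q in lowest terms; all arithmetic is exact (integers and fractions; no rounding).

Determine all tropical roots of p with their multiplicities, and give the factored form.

hull edge (i=0, c=1) to (i=3, c=-3): slope -4/3, span 3
hull edge (i=3, c=-3) to (i=7, c=-1): slope 1/2, span 4
Factored form: p(x) = -1 ⊗ (x ⊕ (-1/2)) ⊗ (x ⊕ (-1/2)) ⊗ (x ⊕ (-1/2)) ⊗ (x ⊕ (-1/2)) ⊗ (x ⊕ 4/3) ⊗ (x ⊕ 4/3) ⊗ (x ⊕ 4/3)
Answer: roots = -1/2 (mult 4), 4/3 (mult 3)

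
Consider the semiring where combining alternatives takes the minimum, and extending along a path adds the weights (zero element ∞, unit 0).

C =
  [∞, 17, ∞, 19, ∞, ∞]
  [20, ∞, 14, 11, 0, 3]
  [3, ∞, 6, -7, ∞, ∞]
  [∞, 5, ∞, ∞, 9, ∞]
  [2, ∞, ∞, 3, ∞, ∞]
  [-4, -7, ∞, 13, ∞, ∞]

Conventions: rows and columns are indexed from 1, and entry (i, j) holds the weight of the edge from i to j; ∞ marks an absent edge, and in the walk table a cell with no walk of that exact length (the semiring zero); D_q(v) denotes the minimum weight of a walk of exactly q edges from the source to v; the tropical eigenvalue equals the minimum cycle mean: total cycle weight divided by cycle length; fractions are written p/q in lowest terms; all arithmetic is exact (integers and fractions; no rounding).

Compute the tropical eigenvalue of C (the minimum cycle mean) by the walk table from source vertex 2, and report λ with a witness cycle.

q=0: [∞, 0, ∞, ∞, ∞, ∞]
q=1: [20, ∞, 14, 11, 0, 3]
q=2: [-1, -4, 20, 3, 20, ∞]
q=3: [16, 8, 10, 7, -4, -1]
q=4: [-5, -8, 16, -1, 8, 11]
q=5: [7, 4, 6, 3, -8, -5]
q=6: [-9, -12, 12, -5, 4, 7]
Optimal cycle mean attained by: cycle 2->6->2, total 3 + (-7), length 2.
Answer: λ = -2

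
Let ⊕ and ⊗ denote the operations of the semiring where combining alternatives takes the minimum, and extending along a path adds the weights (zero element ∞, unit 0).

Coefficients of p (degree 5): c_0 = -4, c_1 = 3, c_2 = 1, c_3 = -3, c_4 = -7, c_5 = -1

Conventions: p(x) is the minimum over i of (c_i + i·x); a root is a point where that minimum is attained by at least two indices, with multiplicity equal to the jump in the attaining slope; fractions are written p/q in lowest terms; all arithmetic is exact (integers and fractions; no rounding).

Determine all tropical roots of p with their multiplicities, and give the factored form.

hull edge (i=0, c=-4) to (i=4, c=-7): slope -3/4, span 4
hull edge (i=4, c=-7) to (i=5, c=-1): slope 6, span 1
Factored form: p(x) = -1 ⊗ (x ⊕ (-6)) ⊗ (x ⊕ 3/4) ⊗ (x ⊕ 3/4) ⊗ (x ⊕ 3/4) ⊗ (x ⊕ 3/4)
Answer: roots = -6 (mult 1), 3/4 (mult 4)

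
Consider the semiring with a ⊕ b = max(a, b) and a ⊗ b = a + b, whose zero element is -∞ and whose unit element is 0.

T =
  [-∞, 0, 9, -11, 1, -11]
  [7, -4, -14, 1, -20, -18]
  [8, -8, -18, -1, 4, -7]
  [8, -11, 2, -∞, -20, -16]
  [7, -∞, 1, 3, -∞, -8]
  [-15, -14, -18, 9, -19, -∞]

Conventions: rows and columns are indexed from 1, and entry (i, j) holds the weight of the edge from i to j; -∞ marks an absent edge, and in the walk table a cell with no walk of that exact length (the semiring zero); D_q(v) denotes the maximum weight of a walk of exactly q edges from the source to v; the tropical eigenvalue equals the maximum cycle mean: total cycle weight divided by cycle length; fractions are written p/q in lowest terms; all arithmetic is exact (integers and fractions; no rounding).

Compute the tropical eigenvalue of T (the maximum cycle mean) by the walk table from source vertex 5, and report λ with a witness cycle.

q=0: [-∞, -∞, -∞, -∞, 0, -∞]
q=1: [7, -∞, 1, 3, -∞, -8]
q=2: [11, 7, 16, 1, 8, -4]
q=3: [24, 11, 20, 15, 20, 9]
q=4: [28, 24, 33, 23, 25, 13]
q=5: [41, 28, 37, 32, 37, 26]
q=6: [45, 41, 50, 40, 42, 30]
Optimal cycle mean attained by: cycle 1->3->1, total 9 + 8, length 2.
Answer: λ = 17/2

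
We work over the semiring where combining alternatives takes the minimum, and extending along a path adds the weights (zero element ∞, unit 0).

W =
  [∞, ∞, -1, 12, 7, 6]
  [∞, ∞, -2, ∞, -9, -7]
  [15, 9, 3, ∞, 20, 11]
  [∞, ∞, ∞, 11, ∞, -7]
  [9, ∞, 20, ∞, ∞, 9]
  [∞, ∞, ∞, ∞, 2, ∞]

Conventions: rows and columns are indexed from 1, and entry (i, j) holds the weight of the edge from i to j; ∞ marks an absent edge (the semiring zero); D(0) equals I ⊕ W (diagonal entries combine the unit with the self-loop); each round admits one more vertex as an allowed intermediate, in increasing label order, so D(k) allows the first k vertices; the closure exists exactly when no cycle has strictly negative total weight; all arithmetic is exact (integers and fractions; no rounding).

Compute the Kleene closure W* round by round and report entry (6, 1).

D(0):
  [0, ∞, -1, 12, 7, 6]
  [∞, 0, -2, ∞, -9, -7]
  [15, 9, 0, ∞, 20, 11]
  [∞, ∞, ∞, 0, ∞, -7]
  [9, ∞, 20, ∞, 0, 9]
  [∞, ∞, ∞, ∞, 2, 0]
D(1):
  [0, ∞, -1, 12, 7, 6]
  [∞, 0, -2, ∞, -9, -7]
  [15, 9, 0, 27, 20, 11]
  [∞, ∞, ∞, 0, ∞, -7]
  [9, ∞, 8, 21, 0, 9]
  [∞, ∞, ∞, ∞, 2, 0]
D(2):
  [0, ∞, -1, 12, 7, 6]
  [∞, 0, -2, ∞, -9, -7]
  [15, 9, 0, 27, 0, 2]
  [∞, ∞, ∞, 0, ∞, -7]
  [9, ∞, 8, 21, 0, 9]
  [∞, ∞, ∞, ∞, 2, 0]
D(3):
  [0, 8, -1, 12, -1, 1]
  [13, 0, -2, 25, -9, -7]
  [15, 9, 0, 27, 0, 2]
  [∞, ∞, ∞, 0, ∞, -7]
  [9, 17, 8, 21, 0, 9]
  [∞, ∞, ∞, ∞, 2, 0]
D(4):
  [0, 8, -1, 12, -1, 1]
  [13, 0, -2, 25, -9, -7]
  [15, 9, 0, 27, 0, 2]
  [∞, ∞, ∞, 0, ∞, -7]
  [9, 17, 8, 21, 0, 9]
  [∞, ∞, ∞, ∞, 2, 0]
D(5):
  [0, 8, -1, 12, -1, 1]
  [0, 0, -2, 12, -9, -7]
  [9, 9, 0, 21, 0, 2]
  [∞, ∞, ∞, 0, ∞, -7]
  [9, 17, 8, 21, 0, 9]
  [11, 19, 10, 23, 2, 0]
D(6):
  [0, 8, -1, 12, -1, 1]
  [0, 0, -2, 12, -9, -7]
  [9, 9, 0, 21, 0, 2]
  [4, 12, 3, 0, -5, -7]
  [9, 17, 8, 21, 0, 9]
  [11, 19, 10, 23, 2, 0]
Answer: W*[6][1] = 11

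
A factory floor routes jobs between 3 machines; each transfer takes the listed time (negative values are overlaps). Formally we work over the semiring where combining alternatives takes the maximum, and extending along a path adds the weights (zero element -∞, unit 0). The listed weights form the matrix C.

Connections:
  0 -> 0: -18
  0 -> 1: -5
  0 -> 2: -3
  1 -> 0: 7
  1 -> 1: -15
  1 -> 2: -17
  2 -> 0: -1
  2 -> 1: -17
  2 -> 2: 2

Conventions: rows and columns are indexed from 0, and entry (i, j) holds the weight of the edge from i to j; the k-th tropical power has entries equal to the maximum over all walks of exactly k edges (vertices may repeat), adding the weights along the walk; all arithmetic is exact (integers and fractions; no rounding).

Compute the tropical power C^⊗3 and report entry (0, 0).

C^⊗2:
  [2, -20, -1]
  [-8, 2, 4]
  [1, -6, 4]
C^⊗3:
  [-2, -3, 1]
  [9, -13, 6]
  [3, -4, 6]
Key observation: the optimum is the walk 0->2->2->0, with weight (-3) + 2 + (-1) = -2.
Optimal value attained by: walk 0->2->2->0.
Answer: (C^⊗3)[0][0] = -2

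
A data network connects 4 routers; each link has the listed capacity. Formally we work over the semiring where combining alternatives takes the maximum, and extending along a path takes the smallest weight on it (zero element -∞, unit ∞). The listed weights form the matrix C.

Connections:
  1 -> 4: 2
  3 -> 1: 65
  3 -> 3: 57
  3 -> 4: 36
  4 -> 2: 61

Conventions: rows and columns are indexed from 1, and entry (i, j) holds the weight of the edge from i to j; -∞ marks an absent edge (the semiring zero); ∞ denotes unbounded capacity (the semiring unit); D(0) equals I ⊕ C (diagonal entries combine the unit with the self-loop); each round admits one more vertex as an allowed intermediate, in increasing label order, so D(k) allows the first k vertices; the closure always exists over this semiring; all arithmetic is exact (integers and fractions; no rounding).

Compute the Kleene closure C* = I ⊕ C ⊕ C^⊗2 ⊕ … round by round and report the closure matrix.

D(0):
  [∞, -∞, -∞, 2]
  [-∞, ∞, -∞, -∞]
  [65, -∞, ∞, 36]
  [-∞, 61, -∞, ∞]
D(1):
  [∞, -∞, -∞, 2]
  [-∞, ∞, -∞, -∞]
  [65, -∞, ∞, 36]
  [-∞, 61, -∞, ∞]
D(2):
  [∞, -∞, -∞, 2]
  [-∞, ∞, -∞, -∞]
  [65, -∞, ∞, 36]
  [-∞, 61, -∞, ∞]
D(3):
  [∞, -∞, -∞, 2]
  [-∞, ∞, -∞, -∞]
  [65, -∞, ∞, 36]
  [-∞, 61, -∞, ∞]
D(4):
  [∞, 2, -∞, 2]
  [-∞, ∞, -∞, -∞]
  [65, 36, ∞, 36]
  [-∞, 61, -∞, ∞]
Answer: C* = [[∞, 2, -∞, 2], [-∞, ∞, -∞, -∞], [65, 36, ∞, 36], [-∞, 61, -∞, ∞]]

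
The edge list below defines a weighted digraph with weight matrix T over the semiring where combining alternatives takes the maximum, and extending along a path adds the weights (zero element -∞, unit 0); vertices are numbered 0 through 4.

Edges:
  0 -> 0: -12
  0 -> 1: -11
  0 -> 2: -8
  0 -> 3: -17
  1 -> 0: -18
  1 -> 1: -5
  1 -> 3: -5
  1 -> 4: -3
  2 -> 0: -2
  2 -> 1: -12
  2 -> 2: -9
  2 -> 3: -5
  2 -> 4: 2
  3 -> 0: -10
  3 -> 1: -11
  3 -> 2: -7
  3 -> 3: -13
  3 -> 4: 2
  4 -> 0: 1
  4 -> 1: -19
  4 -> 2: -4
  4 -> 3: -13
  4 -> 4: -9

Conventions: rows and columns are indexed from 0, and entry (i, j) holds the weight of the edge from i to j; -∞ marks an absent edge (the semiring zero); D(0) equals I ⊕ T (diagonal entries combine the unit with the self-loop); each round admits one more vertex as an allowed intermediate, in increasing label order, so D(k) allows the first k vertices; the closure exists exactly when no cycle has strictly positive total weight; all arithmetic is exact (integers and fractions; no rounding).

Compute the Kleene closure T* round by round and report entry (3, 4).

D(0):
  [0, -11, -8, -17, -∞]
  [-18, 0, -∞, -5, -3]
  [-2, -12, 0, -5, 2]
  [-10, -11, -7, 0, 2]
  [1, -19, -4, -13, 0]
D(1):
  [0, -11, -8, -17, -∞]
  [-18, 0, -26, -5, -3]
  [-2, -12, 0, -5, 2]
  [-10, -11, -7, 0, 2]
  [1, -10, -4, -13, 0]
D(2):
  [0, -11, -8, -16, -14]
  [-18, 0, -26, -5, -3]
  [-2, -12, 0, -5, 2]
  [-10, -11, -7, 0, 2]
  [1, -10, -4, -13, 0]
D(3):
  [0, -11, -8, -13, -6]
  [-18, 0, -26, -5, -3]
  [-2, -12, 0, -5, 2]
  [-9, -11, -7, 0, 2]
  [1, -10, -4, -9, 0]
D(4):
  [0, -11, -8, -13, -6]
  [-14, 0, -12, -5, -3]
  [-2, -12, 0, -5, 2]
  [-9, -11, -7, 0, 2]
  [1, -10, -4, -9, 0]
D(5):
  [0, -11, -8, -13, -6]
  [-2, 0, -7, -5, -3]
  [3, -8, 0, -5, 2]
  [3, -8, -2, 0, 2]
  [1, -10, -4, -9, 0]
Answer: T*[3][4] = 2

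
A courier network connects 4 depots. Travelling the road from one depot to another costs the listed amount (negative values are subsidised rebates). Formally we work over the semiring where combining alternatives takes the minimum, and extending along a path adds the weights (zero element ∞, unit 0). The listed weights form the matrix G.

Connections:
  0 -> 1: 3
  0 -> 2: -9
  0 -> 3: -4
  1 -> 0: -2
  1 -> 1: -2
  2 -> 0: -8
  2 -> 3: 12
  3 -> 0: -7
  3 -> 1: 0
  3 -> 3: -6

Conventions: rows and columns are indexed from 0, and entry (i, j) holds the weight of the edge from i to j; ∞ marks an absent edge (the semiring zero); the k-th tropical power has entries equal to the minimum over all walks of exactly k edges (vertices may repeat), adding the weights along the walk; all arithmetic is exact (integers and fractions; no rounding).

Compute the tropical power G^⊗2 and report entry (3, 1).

G^⊗2:
  [-17, -4, ∞, -10]
  [-4, -4, -11, -6]
  [5, -5, -17, -12]
  [-13, -6, -16, -12]
Key observation: the optimum is the walk 3->3->1, with weight (-6) + 0 = -6.
Optimal value attained by: walk 3->3->1.
Answer: (G^⊗2)[3][1] = -6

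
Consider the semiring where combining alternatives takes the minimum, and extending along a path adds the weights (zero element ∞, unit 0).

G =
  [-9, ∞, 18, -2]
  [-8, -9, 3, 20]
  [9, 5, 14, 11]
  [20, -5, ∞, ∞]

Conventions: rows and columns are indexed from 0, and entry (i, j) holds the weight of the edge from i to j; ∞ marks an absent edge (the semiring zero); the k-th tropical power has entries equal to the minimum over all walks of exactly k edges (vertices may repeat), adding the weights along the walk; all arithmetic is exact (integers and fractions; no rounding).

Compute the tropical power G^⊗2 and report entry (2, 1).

G^⊗2:
  [-18, -7, 9, -11]
  [-17, -18, -6, -10]
  [-3, -4, 8, 7]
  [-13, -14, -2, 15]
Key observation: the optimum is the walk 2->1->1, with weight 5 + (-9) = -4.
Optimal value attained by: walk 2->1->1.
Answer: (G^⊗2)[2][1] = -4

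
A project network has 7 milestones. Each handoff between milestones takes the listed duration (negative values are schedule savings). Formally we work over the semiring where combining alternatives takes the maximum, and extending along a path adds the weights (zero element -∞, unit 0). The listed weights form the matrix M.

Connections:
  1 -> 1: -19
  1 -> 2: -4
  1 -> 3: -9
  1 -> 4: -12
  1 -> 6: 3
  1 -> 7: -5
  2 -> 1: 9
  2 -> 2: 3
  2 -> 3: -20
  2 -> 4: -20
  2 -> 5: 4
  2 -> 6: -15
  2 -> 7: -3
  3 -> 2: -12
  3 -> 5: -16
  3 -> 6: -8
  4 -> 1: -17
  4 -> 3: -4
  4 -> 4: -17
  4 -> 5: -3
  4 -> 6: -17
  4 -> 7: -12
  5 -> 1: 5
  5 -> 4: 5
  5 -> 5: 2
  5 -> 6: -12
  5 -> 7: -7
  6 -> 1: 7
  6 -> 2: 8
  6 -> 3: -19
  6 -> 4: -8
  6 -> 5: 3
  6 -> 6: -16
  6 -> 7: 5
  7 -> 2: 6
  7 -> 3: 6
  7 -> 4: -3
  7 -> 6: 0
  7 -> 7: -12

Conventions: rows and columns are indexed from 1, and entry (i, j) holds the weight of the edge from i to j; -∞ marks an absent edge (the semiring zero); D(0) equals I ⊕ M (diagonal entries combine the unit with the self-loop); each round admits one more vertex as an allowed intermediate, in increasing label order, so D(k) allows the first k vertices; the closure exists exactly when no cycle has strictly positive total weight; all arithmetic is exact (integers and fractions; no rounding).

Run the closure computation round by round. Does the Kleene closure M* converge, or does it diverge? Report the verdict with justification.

Detection: at round 0, diagonal entry (2, 2) turns strictly positive.
Key observation: the cycle 2->2 has total weight 3, which is strictly positive.
Answer: DIVERGES — positive cycle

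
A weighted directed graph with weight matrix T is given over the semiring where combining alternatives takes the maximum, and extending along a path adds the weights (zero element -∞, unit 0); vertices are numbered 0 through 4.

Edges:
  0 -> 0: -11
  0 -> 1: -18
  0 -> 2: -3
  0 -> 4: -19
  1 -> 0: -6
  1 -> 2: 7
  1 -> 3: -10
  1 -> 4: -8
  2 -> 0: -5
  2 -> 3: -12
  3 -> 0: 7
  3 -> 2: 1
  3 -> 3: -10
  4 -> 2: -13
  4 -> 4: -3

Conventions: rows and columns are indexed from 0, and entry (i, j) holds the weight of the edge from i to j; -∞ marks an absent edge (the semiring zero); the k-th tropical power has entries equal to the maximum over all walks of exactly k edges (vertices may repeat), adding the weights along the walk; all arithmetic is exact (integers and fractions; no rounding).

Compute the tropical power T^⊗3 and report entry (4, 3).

T^⊗2:
  [-8, -29, -11, -15, -22]
  [2, -24, -9, -5, -11]
  [-5, -23, -8, -22, -24]
  [-3, -11, 4, -11, -12]
  [-18, -∞, -16, -25, -6]
T^⊗3:
  [-8, -26, -11, -23, -25]
  [2, -16, -1, -15, -14]
  [-13, -23, -8, -20, -24]
  [-1, -21, -4, -8, -15]
  [-18, -36, -19, -28, -9]
Key observation: the optimum is the walk 4->4->2->3, with weight (-3) + (-13) + (-12) = -28.
Optimal value attained by: walk 4->4->2->3.
Answer: (T^⊗3)[4][3] = -28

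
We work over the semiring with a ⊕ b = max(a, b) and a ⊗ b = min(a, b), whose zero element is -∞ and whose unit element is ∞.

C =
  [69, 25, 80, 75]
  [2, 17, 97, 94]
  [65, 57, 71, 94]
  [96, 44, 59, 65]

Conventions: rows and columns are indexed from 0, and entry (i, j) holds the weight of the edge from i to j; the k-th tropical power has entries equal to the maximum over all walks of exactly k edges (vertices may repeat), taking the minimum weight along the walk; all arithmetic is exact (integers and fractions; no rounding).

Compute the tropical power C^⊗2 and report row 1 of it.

C^⊗2:
  [75, 57, 71, 80]
  [94, 57, 71, 94]
  [94, 57, 71, 71]
  [69, 57, 80, 75]
Answer: row 1 of C^⊗2 = [94, 57, 71, 94]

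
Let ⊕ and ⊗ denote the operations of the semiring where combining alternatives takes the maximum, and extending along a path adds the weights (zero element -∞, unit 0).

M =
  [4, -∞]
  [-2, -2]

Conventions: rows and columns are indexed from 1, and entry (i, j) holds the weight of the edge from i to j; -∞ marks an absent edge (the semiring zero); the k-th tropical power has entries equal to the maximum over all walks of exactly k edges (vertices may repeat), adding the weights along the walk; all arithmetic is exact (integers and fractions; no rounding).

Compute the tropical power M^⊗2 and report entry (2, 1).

M^⊗2:
  [8, -∞]
  [2, -4]
Key observation: the optimum is the walk 2->1->1, with weight (-2) + 4 = 2.
Optimal value attained by: walk 2->1->1.
Answer: (M^⊗2)[2][1] = 2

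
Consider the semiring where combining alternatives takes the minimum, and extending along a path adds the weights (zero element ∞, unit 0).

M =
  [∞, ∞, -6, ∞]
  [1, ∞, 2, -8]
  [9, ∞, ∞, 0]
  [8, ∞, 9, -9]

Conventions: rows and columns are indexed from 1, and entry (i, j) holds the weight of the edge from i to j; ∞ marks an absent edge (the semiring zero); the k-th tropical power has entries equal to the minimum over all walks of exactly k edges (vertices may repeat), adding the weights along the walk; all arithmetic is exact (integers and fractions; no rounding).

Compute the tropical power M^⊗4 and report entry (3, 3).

M^⊗2:
  [3, ∞, ∞, -6]
  [0, ∞, -5, -17]
  [8, ∞, 3, -9]
  [-1, ∞, 0, -18]
M^⊗3:
  [2, ∞, -3, -15]
  [-9, ∞, -8, -26]
  [-1, ∞, 0, -18]
  [-10, ∞, -9, -27]
M^⊗4:
  [-7, ∞, -6, -24]
  [-18, ∞, -17, -35]
  [-10, ∞, -9, -27]
  [-19, ∞, -18, -36]
Key observation: the optimum is the walk 3->4->4->4->3, with weight 0 + (-9) + (-9) + 9 = -9.
Optimal value attained by: walk 3->4->4->4->3.
Answer: (M^⊗4)[3][3] = -9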